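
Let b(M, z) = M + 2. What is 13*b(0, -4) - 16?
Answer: 10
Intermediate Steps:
b(M, z) = 2 + M
13*b(0, -4) - 16 = 13*(2 + 0) - 16 = 13*2 - 16 = 26 - 16 = 10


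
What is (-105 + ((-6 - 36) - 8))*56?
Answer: -8680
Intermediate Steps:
(-105 + ((-6 - 36) - 8))*56 = (-105 + (-42 - 8))*56 = (-105 - 50)*56 = -155*56 = -8680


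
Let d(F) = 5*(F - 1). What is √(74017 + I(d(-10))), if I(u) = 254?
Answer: √74271 ≈ 272.53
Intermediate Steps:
d(F) = -5 + 5*F (d(F) = 5*(-1 + F) = -5 + 5*F)
√(74017 + I(d(-10))) = √(74017 + 254) = √74271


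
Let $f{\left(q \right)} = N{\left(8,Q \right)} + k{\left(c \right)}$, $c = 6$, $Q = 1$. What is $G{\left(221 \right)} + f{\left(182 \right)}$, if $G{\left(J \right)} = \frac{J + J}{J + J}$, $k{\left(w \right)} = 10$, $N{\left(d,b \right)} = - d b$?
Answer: $3$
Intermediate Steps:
$N{\left(d,b \right)} = - b d$
$G{\left(J \right)} = 1$ ($G{\left(J \right)} = \frac{2 J}{2 J} = 2 J \frac{1}{2 J} = 1$)
$f{\left(q \right)} = 2$ ($f{\left(q \right)} = \left(-1\right) 1 \cdot 8 + 10 = -8 + 10 = 2$)
$G{\left(221 \right)} + f{\left(182 \right)} = 1 + 2 = 3$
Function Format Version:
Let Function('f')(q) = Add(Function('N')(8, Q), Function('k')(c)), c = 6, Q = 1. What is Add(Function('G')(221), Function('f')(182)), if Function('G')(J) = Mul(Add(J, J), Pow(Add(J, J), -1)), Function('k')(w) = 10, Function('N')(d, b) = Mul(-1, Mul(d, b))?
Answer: 3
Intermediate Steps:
Function('N')(d, b) = Mul(-1, b, d) (Function('N')(d, b) = Mul(-1, Mul(b, d)) = Mul(-1, b, d))
Function('G')(J) = 1 (Function('G')(J) = Mul(Mul(2, J), Pow(Mul(2, J), -1)) = Mul(Mul(2, J), Mul(Rational(1, 2), Pow(J, -1))) = 1)
Function('f')(q) = 2 (Function('f')(q) = Add(Mul(-1, 1, 8), 10) = Add(-8, 10) = 2)
Add(Function('G')(221), Function('f')(182)) = Add(1, 2) = 3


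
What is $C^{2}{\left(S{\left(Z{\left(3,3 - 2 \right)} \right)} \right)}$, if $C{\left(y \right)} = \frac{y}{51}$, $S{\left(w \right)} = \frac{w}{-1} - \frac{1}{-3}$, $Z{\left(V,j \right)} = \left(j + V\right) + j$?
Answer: $\frac{196}{23409} \approx 0.0083728$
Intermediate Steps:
$Z{\left(V,j \right)} = V + 2 j$ ($Z{\left(V,j \right)} = \left(V + j\right) + j = V + 2 j$)
$S{\left(w \right)} = \frac{1}{3} - w$ ($S{\left(w \right)} = w \left(-1\right) - - \frac{1}{3} = - w + \frac{1}{3} = \frac{1}{3} - w$)
$C{\left(y \right)} = \frac{y}{51}$ ($C{\left(y \right)} = y \frac{1}{51} = \frac{y}{51}$)
$C^{2}{\left(S{\left(Z{\left(3,3 - 2 \right)} \right)} \right)} = \left(\frac{\frac{1}{3} - \left(3 + 2 \left(3 - 2\right)\right)}{51}\right)^{2} = \left(\frac{\frac{1}{3} - \left(3 + 2 \cdot 1\right)}{51}\right)^{2} = \left(\frac{\frac{1}{3} - \left(3 + 2\right)}{51}\right)^{2} = \left(\frac{\frac{1}{3} - 5}{51}\right)^{2} = \left(\frac{1}{51} \left(- \frac{14}{3}\right)\right)^{2} = \left(- \frac{14}{153}\right)^{2} = \frac{196}{23409}$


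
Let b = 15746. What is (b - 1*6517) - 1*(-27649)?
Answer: 36878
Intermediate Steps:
(b - 1*6517) - 1*(-27649) = (15746 - 1*6517) - 1*(-27649) = (15746 - 6517) + 27649 = 9229 + 27649 = 36878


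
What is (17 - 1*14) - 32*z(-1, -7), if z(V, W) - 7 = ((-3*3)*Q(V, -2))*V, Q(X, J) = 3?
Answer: -1085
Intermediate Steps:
z(V, W) = 7 - 27*V (z(V, W) = 7 + (-3*3*3)*V = 7 + (-9*3)*V = 7 - 27*V)
(17 - 1*14) - 32*z(-1, -7) = (17 - 1*14) - 32*(7 - 27*(-1)) = (17 - 14) - 32*(7 + 27) = 3 - 32*34 = 3 - 1088 = -1085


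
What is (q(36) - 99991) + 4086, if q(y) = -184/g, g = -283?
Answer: -27140931/283 ≈ -95904.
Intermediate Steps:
q(y) = 184/283 (q(y) = -184/(-283) = -184*(-1/283) = 184/283)
(q(36) - 99991) + 4086 = (184/283 - 99991) + 4086 = -28297269/283 + 4086 = -27140931/283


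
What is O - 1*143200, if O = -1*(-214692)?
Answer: 71492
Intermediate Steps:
O = 214692
O - 1*143200 = 214692 - 1*143200 = 214692 - 143200 = 71492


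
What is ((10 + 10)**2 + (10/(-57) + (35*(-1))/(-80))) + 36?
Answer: 397871/912 ≈ 436.26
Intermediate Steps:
((10 + 10)**2 + (10/(-57) + (35*(-1))/(-80))) + 36 = (20**2 + (10*(-1/57) - 35*(-1/80))) + 36 = (400 + (-10/57 + 7/16)) + 36 = (400 + 239/912) + 36 = 365039/912 + 36 = 397871/912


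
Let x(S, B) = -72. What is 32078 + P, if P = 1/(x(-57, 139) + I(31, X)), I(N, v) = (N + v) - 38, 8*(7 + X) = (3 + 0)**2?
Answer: 21780954/679 ≈ 32078.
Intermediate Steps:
X = -47/8 (X = -7 + (3 + 0)**2/8 = -7 + (1/8)*3**2 = -7 + (1/8)*9 = -7 + 9/8 = -47/8 ≈ -5.8750)
I(N, v) = -38 + N + v
P = -8/679 (P = 1/(-72 + (-38 + 31 - 47/8)) = 1/(-72 - 103/8) = 1/(-679/8) = -8/679 ≈ -0.011782)
32078 + P = 32078 - 8/679 = 21780954/679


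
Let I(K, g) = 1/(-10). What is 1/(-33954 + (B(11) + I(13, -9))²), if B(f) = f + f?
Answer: -100/3347439 ≈ -2.9874e-5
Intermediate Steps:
B(f) = 2*f
I(K, g) = -⅒
1/(-33954 + (B(11) + I(13, -9))²) = 1/(-33954 + (2*11 - ⅒)²) = 1/(-33954 + (22 - ⅒)²) = 1/(-33954 + (219/10)²) = 1/(-33954 + 47961/100) = 1/(-3347439/100) = -100/3347439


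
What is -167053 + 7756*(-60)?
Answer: -632413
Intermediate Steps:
-167053 + 7756*(-60) = -167053 - 465360 = -632413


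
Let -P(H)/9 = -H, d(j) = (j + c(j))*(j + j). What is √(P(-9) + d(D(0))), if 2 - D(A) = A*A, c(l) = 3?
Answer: I*√61 ≈ 7.8102*I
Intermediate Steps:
D(A) = 2 - A² (D(A) = 2 - A*A = 2 - A²)
d(j) = 2*j*(3 + j) (d(j) = (j + 3)*(j + j) = (3 + j)*(2*j) = 2*j*(3 + j))
P(H) = 9*H (P(H) = -(-9)*H = 9*H)
√(P(-9) + d(D(0))) = √(9*(-9) + 2*(2 - 1*0²)*(3 + (2 - 1*0²))) = √(-81 + 2*(2 - 1*0)*(3 + (2 - 1*0))) = √(-81 + 2*(2 + 0)*(3 + (2 + 0))) = √(-81 + 2*2*(3 + 2)) = √(-81 + 2*2*5) = √(-81 + 20) = √(-61) = I*√61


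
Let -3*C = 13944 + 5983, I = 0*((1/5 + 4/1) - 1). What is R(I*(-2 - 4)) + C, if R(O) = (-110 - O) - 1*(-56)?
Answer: -20089/3 ≈ -6696.3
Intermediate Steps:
I = 0 (I = 0*((1*(⅕) + 4*1) - 1) = 0*((⅕ + 4) - 1) = 0*(21/5 - 1) = 0*(16/5) = 0)
R(O) = -54 - O (R(O) = (-110 - O) + 56 = -54 - O)
C = -19927/3 (C = -(13944 + 5983)/3 = -⅓*19927 = -19927/3 ≈ -6642.3)
R(I*(-2 - 4)) + C = (-54 - 0*(-2 - 4)) - 19927/3 = (-54 - 0*(-6)) - 19927/3 = (-54 - 1*0) - 19927/3 = (-54 + 0) - 19927/3 = -54 - 19927/3 = -20089/3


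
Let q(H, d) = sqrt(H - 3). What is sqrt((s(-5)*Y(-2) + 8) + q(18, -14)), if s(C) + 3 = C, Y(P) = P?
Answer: sqrt(24 + sqrt(15)) ≈ 5.2795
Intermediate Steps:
s(C) = -3 + C
q(H, d) = sqrt(-3 + H)
sqrt((s(-5)*Y(-2) + 8) + q(18, -14)) = sqrt(((-3 - 5)*(-2) + 8) + sqrt(-3 + 18)) = sqrt((-8*(-2) + 8) + sqrt(15)) = sqrt((16 + 8) + sqrt(15)) = sqrt(24 + sqrt(15))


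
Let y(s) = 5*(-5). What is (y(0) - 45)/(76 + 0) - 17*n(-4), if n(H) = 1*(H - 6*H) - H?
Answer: -15539/38 ≈ -408.92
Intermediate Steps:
y(s) = -25
n(H) = -6*H (n(H) = 1*(-5*H) - H = -5*H - H = -6*H)
(y(0) - 45)/(76 + 0) - 17*n(-4) = (-25 - 45)/(76 + 0) - (-102)*(-4) = -70/76 - 17*24 = -70*1/76 - 408 = -35/38 - 408 = -15539/38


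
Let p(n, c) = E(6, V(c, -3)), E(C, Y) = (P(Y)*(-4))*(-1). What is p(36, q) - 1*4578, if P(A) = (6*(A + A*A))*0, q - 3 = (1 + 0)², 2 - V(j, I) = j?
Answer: -4578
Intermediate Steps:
V(j, I) = 2 - j
q = 4 (q = 3 + (1 + 0)² = 3 + 1² = 3 + 1 = 4)
P(A) = 0 (P(A) = (6*(A + A²))*0 = (6*A + 6*A²)*0 = 0)
E(C, Y) = 0 (E(C, Y) = (0*(-4))*(-1) = 0*(-1) = 0)
p(n, c) = 0
p(36, q) - 1*4578 = 0 - 1*4578 = 0 - 4578 = -4578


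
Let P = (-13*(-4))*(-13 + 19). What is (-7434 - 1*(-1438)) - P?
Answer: -6308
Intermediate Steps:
P = 312 (P = 52*6 = 312)
(-7434 - 1*(-1438)) - P = (-7434 - 1*(-1438)) - 1*312 = (-7434 + 1438) - 312 = -5996 - 312 = -6308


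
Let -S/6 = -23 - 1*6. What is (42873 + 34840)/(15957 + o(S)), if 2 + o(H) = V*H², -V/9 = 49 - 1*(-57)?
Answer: -77713/28867349 ≈ -0.0026921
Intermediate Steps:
S = 174 (S = -6*(-23 - 1*6) = -6*(-23 - 6) = -6*(-29) = 174)
V = -954 (V = -9*(49 - 1*(-57)) = -9*(49 + 57) = -9*106 = -954)
o(H) = -2 - 954*H²
(42873 + 34840)/(15957 + o(S)) = (42873 + 34840)/(15957 + (-2 - 954*174²)) = 77713/(15957 + (-2 - 954*30276)) = 77713/(15957 + (-2 - 28883304)) = 77713/(15957 - 28883306) = 77713/(-28867349) = 77713*(-1/28867349) = -77713/28867349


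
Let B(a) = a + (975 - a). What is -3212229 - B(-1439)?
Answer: -3213204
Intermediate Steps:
B(a) = 975
-3212229 - B(-1439) = -3212229 - 1*975 = -3212229 - 975 = -3213204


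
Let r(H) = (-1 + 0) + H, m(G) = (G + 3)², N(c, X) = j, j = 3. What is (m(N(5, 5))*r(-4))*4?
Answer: -720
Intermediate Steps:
N(c, X) = 3
m(G) = (3 + G)²
r(H) = -1 + H
(m(N(5, 5))*r(-4))*4 = ((3 + 3)²*(-1 - 4))*4 = (6²*(-5))*4 = (36*(-5))*4 = -180*4 = -720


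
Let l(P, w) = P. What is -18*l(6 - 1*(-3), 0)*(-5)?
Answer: 810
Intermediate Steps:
-18*l(6 - 1*(-3), 0)*(-5) = -18*(6 - 1*(-3))*(-5) = -18*(6 + 3)*(-5) = -18*9*(-5) = -162*(-5) = 810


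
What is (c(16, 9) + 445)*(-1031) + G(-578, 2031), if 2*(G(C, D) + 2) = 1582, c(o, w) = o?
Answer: -474502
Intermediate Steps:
G(C, D) = 789 (G(C, D) = -2 + (½)*1582 = -2 + 791 = 789)
(c(16, 9) + 445)*(-1031) + G(-578, 2031) = (16 + 445)*(-1031) + 789 = 461*(-1031) + 789 = -475291 + 789 = -474502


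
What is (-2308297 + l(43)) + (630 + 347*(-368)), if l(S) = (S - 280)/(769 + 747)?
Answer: -3692010545/1516 ≈ -2.4354e+6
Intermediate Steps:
l(S) = -70/379 + S/1516 (l(S) = (-280 + S)/1516 = (-280 + S)*(1/1516) = -70/379 + S/1516)
(-2308297 + l(43)) + (630 + 347*(-368)) = (-2308297 + (-70/379 + (1/1516)*43)) + (630 + 347*(-368)) = (-2308297 + (-70/379 + 43/1516)) + (630 - 127696) = (-2308297 - 237/1516) - 127066 = -3499378489/1516 - 127066 = -3692010545/1516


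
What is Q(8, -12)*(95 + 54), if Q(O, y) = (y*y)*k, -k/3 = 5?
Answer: -321840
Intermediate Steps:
k = -15 (k = -3*5 = -15)
Q(O, y) = -15*y² (Q(O, y) = (y*y)*(-15) = y²*(-15) = -15*y²)
Q(8, -12)*(95 + 54) = (-15*(-12)²)*(95 + 54) = -15*144*149 = -2160*149 = -321840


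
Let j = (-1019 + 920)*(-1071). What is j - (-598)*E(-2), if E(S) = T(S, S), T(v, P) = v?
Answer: 104833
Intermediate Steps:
E(S) = S
j = 106029 (j = -99*(-1071) = 106029)
j - (-598)*E(-2) = 106029 - (-598)*(-2) = 106029 - 1*1196 = 106029 - 1196 = 104833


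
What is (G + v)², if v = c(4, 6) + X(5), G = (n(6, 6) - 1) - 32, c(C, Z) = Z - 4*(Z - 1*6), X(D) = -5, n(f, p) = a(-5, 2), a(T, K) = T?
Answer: 1369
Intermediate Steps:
n(f, p) = -5
c(C, Z) = 24 - 3*Z (c(C, Z) = Z - 4*(Z - 6) = Z - 4*(-6 + Z) = Z + (24 - 4*Z) = 24 - 3*Z)
G = -38 (G = (-5 - 1) - 32 = -6 - 32 = -38)
v = 1 (v = (24 - 3*6) - 5 = (24 - 18) - 5 = 6 - 5 = 1)
(G + v)² = (-38 + 1)² = (-37)² = 1369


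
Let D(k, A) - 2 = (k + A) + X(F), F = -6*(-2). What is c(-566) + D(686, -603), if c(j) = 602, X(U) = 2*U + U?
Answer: 723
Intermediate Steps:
F = 12
X(U) = 3*U
D(k, A) = 38 + A + k (D(k, A) = 2 + ((k + A) + 3*12) = 2 + ((A + k) + 36) = 2 + (36 + A + k) = 38 + A + k)
c(-566) + D(686, -603) = 602 + (38 - 603 + 686) = 602 + 121 = 723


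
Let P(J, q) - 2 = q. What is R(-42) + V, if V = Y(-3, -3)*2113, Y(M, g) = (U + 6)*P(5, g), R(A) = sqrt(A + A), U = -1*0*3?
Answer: -12678 + 2*I*sqrt(21) ≈ -12678.0 + 9.1651*I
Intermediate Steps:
P(J, q) = 2 + q
U = 0 (U = 0*3 = 0)
R(A) = sqrt(2)*sqrt(A) (R(A) = sqrt(2*A) = sqrt(2)*sqrt(A))
Y(M, g) = 12 + 6*g (Y(M, g) = (0 + 6)*(2 + g) = 6*(2 + g) = 12 + 6*g)
V = -12678 (V = (12 + 6*(-3))*2113 = (12 - 18)*2113 = -6*2113 = -12678)
R(-42) + V = sqrt(2)*sqrt(-42) - 12678 = sqrt(2)*(I*sqrt(42)) - 12678 = 2*I*sqrt(21) - 12678 = -12678 + 2*I*sqrt(21)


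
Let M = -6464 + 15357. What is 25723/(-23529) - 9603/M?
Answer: -454703626/209243397 ≈ -2.1731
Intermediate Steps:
M = 8893
25723/(-23529) - 9603/M = 25723/(-23529) - 9603/8893 = 25723*(-1/23529) - 9603*1/8893 = -25723/23529 - 9603/8893 = -454703626/209243397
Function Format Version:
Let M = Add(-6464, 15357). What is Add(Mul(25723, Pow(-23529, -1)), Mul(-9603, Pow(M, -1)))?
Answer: Rational(-454703626, 209243397) ≈ -2.1731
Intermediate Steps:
M = 8893
Add(Mul(25723, Pow(-23529, -1)), Mul(-9603, Pow(M, -1))) = Add(Mul(25723, Pow(-23529, -1)), Mul(-9603, Pow(8893, -1))) = Add(Mul(25723, Rational(-1, 23529)), Mul(-9603, Rational(1, 8893))) = Add(Rational(-25723, 23529), Rational(-9603, 8893)) = Rational(-454703626, 209243397)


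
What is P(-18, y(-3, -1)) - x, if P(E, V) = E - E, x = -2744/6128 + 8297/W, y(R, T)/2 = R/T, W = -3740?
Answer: 3819161/1432420 ≈ 2.6662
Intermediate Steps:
y(R, T) = 2*R/T (y(R, T) = 2*(R/T) = 2*R/T)
x = -3819161/1432420 (x = -2744/6128 + 8297/(-3740) = -2744*1/6128 + 8297*(-1/3740) = -343/766 - 8297/3740 = -3819161/1432420 ≈ -2.6662)
P(E, V) = 0
P(-18, y(-3, -1)) - x = 0 - 1*(-3819161/1432420) = 0 + 3819161/1432420 = 3819161/1432420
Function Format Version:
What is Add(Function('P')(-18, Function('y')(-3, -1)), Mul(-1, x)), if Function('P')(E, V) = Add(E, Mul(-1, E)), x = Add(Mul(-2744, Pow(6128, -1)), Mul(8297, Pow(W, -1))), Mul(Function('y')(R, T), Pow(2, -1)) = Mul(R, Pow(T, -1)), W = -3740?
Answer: Rational(3819161, 1432420) ≈ 2.6662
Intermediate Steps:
Function('y')(R, T) = Mul(2, R, Pow(T, -1)) (Function('y')(R, T) = Mul(2, Mul(R, Pow(T, -1))) = Mul(2, R, Pow(T, -1)))
x = Rational(-3819161, 1432420) (x = Add(Mul(-2744, Pow(6128, -1)), Mul(8297, Pow(-3740, -1))) = Add(Mul(-2744, Rational(1, 6128)), Mul(8297, Rational(-1, 3740))) = Add(Rational(-343, 766), Rational(-8297, 3740)) = Rational(-3819161, 1432420) ≈ -2.6662)
Function('P')(E, V) = 0
Add(Function('P')(-18, Function('y')(-3, -1)), Mul(-1, x)) = Add(0, Mul(-1, Rational(-3819161, 1432420))) = Add(0, Rational(3819161, 1432420)) = Rational(3819161, 1432420)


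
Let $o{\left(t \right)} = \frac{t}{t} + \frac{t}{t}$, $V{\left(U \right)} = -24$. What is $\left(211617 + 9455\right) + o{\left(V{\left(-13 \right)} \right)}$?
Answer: $221074$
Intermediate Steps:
$o{\left(t \right)} = 2$ ($o{\left(t \right)} = 1 + 1 = 2$)
$\left(211617 + 9455\right) + o{\left(V{\left(-13 \right)} \right)} = \left(211617 + 9455\right) + 2 = 221072 + 2 = 221074$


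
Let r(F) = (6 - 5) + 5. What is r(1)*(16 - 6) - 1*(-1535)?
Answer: 1595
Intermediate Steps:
r(F) = 6 (r(F) = 1 + 5 = 6)
r(1)*(16 - 6) - 1*(-1535) = 6*(16 - 6) - 1*(-1535) = 6*10 + 1535 = 60 + 1535 = 1595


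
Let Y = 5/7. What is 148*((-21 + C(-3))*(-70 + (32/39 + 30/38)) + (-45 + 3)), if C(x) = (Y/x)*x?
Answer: 1032785440/5187 ≈ 1.9911e+5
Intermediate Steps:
Y = 5/7 (Y = 5*(1/7) = 5/7 ≈ 0.71429)
C(x) = 5/7 (C(x) = (5/(7*x))*x = 5/7)
148*((-21 + C(-3))*(-70 + (32/39 + 30/38)) + (-45 + 3)) = 148*((-21 + 5/7)*(-70 + (32/39 + 30/38)) + (-45 + 3)) = 148*(-142*(-70 + (32*(1/39) + 30*(1/38)))/7 - 42) = 148*(-142*(-70 + (32/39 + 15/19))/7 - 42) = 148*(-142*(-70 + 1193/741)/7 - 42) = 148*(-142/7*(-50677/741) - 42) = 148*(7196134/5187 - 42) = 148*(6978280/5187) = 1032785440/5187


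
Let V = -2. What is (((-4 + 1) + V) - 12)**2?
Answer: 289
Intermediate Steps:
(((-4 + 1) + V) - 12)**2 = (((-4 + 1) - 2) - 12)**2 = ((-3 - 2) - 12)**2 = (-5 - 12)**2 = (-17)**2 = 289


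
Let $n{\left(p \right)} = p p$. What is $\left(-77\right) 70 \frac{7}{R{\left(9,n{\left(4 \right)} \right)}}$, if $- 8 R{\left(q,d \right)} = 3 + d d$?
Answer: $\frac{43120}{37} \approx 1165.4$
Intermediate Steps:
$n{\left(p \right)} = p^{2}$
$R{\left(q,d \right)} = - \frac{3}{8} - \frac{d^{2}}{8}$ ($R{\left(q,d \right)} = - \frac{3 + d d}{8} = - \frac{3 + d^{2}}{8} = - \frac{3}{8} - \frac{d^{2}}{8}$)
$\left(-77\right) 70 \frac{7}{R{\left(9,n{\left(4 \right)} \right)}} = \left(-77\right) 70 \frac{7}{- \frac{3}{8} - \frac{\left(4^{2}\right)^{2}}{8}} = - 5390 \frac{7}{- \frac{3}{8} - \frac{16^{2}}{8}} = - 5390 \frac{7}{- \frac{3}{8} - 32} = - 5390 \frac{7}{- \frac{259}{8}} = - 5390 \cdot 7 \left(- \frac{8}{259}\right) = \left(-5390\right) \left(- \frac{8}{37}\right) = \frac{43120}{37}$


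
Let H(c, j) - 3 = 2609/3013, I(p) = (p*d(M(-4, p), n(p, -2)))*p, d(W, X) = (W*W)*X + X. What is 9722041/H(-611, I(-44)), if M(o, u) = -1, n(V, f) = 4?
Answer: 4184644219/1664 ≈ 2.5148e+6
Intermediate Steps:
d(W, X) = X + X*W² (d(W, X) = W²*X + X = X*W² + X = X + X*W²)
I(p) = 8*p² (I(p) = (p*(4*(1 + (-1)²)))*p = (p*(4*(1 + 1)))*p = (p*(4*2))*p = (p*8)*p = (8*p)*p = 8*p²)
H(c, j) = 11648/3013 (H(c, j) = 3 + 2609/3013 = 11648/3013)
9722041/H(-611, I(-44)) = 9722041/(11648/3013) = 9722041*(3013/11648) = 4184644219/1664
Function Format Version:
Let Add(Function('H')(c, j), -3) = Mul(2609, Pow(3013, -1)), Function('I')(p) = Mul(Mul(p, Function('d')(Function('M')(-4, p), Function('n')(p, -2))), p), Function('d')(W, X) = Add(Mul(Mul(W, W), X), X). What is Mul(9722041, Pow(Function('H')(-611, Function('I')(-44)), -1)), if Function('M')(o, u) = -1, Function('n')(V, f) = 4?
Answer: Rational(4184644219, 1664) ≈ 2.5148e+6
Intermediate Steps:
Function('d')(W, X) = Add(X, Mul(X, Pow(W, 2))) (Function('d')(W, X) = Add(Mul(Pow(W, 2), X), X) = Add(Mul(X, Pow(W, 2)), X) = Add(X, Mul(X, Pow(W, 2))))
Function('I')(p) = Mul(8, Pow(p, 2)) (Function('I')(p) = Mul(Mul(p, Mul(4, Add(1, Pow(-1, 2)))), p) = Mul(Mul(p, Mul(4, Add(1, 1))), p) = Mul(Mul(p, Mul(4, 2)), p) = Mul(Mul(p, 8), p) = Mul(Mul(8, p), p) = Mul(8, Pow(p, 2)))
Function('H')(c, j) = Rational(11648, 3013) (Function('H')(c, j) = Add(3, Mul(2609, Pow(3013, -1))) = Add(3, Mul(2609, Rational(1, 3013))) = Add(3, Rational(2609, 3013)) = Rational(11648, 3013))
Mul(9722041, Pow(Function('H')(-611, Function('I')(-44)), -1)) = Mul(9722041, Pow(Rational(11648, 3013), -1)) = Mul(9722041, Rational(3013, 11648)) = Rational(4184644219, 1664)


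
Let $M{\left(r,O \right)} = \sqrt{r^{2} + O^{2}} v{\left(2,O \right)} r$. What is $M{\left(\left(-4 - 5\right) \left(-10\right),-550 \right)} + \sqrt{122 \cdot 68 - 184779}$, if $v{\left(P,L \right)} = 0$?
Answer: $i \sqrt{176483} \approx 420.1 i$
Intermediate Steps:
$M{\left(r,O \right)} = 0$ ($M{\left(r,O \right)} = \sqrt{r^{2} + O^{2}} \cdot 0 r = \sqrt{O^{2} + r^{2}} \cdot 0 r = 0 r = 0$)
$M{\left(\left(-4 - 5\right) \left(-10\right),-550 \right)} + \sqrt{122 \cdot 68 - 184779} = 0 + \sqrt{122 \cdot 68 - 184779} = 0 + \sqrt{8296 - 184779} = 0 + \sqrt{-176483} = 0 + i \sqrt{176483} = i \sqrt{176483}$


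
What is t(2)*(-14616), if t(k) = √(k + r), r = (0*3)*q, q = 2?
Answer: -14616*√2 ≈ -20670.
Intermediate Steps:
r = 0 (r = (0*3)*2 = 0*2 = 0)
t(k) = √k (t(k) = √(k + 0) = √k)
t(2)*(-14616) = √2*(-14616) = -14616*√2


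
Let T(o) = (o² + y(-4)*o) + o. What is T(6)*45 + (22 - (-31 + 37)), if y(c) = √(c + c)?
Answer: 1906 + 540*I*√2 ≈ 1906.0 + 763.68*I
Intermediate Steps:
y(c) = √2*√c (y(c) = √(2*c) = √2*√c)
T(o) = o + o² + 2*I*o*√2 (T(o) = (o² + (√2*√(-4))*o) + o = (o² + (√2*(2*I))*o) + o = (o² + (2*I*√2)*o) + o = (o² + 2*I*o*√2) + o = o + o² + 2*I*o*√2)
T(6)*45 + (22 - (-31 + 37)) = (6*(1 + 6 + 2*I*√2))*45 + (22 - (-31 + 37)) = (6*(7 + 2*I*√2))*45 + (22 - 1*6) = (42 + 12*I*√2)*45 + (22 - 6) = (1890 + 540*I*√2) + 16 = 1906 + 540*I*√2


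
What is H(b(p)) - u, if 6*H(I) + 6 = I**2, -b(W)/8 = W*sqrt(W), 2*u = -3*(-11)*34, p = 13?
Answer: 68618/3 ≈ 22873.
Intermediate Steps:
u = 561 (u = (-3*(-11)*34)/2 = (33*34)/2 = (1/2)*1122 = 561)
b(W) = -8*W**(3/2) (b(W) = -8*W*sqrt(W) = -8*W**(3/2))
H(I) = -1 + I**2/6
H(b(p)) - u = (-1 + (-104*sqrt(13))**2/6) - 1*561 = (-1 + (-104*sqrt(13))**2/6) - 561 = (-1 + (1/6)*140608) - 561 = (-1 + 70304/3) - 561 = 70301/3 - 561 = 68618/3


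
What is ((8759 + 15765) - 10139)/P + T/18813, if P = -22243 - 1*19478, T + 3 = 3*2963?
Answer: 11123089/87210797 ≈ 0.12754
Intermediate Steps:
T = 8886 (T = -3 + 3*2963 = -3 + 8889 = 8886)
P = -41721 (P = -22243 - 19478 = -41721)
((8759 + 15765) - 10139)/P + T/18813 = ((8759 + 15765) - 10139)/(-41721) + 8886/18813 = (24524 - 10139)*(-1/41721) + 8886*(1/18813) = 14385*(-1/41721) + 2962/6271 = -4795/13907 + 2962/6271 = 11123089/87210797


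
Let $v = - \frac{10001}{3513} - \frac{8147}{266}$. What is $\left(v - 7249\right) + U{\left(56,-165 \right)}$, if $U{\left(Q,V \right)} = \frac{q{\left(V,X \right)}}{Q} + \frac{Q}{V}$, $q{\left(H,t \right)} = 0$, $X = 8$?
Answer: $- \frac{374301612761}{51395190} \approx -7282.8$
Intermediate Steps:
$v = - \frac{31280677}{934458}$ ($v = \left(-10001\right) \frac{1}{3513} - \frac{8147}{266} = - \frac{10001}{3513} - \frac{8147}{266} = - \frac{31280677}{934458} \approx -33.475$)
$U{\left(Q,V \right)} = \frac{Q}{V}$ ($U{\left(Q,V \right)} = \frac{0}{Q} + \frac{Q}{V} = 0 + \frac{Q}{V} = \frac{Q}{V}$)
$\left(v - 7249\right) + U{\left(56,-165 \right)} = \left(- \frac{31280677}{934458} - 7249\right) + \frac{56}{-165} = - \frac{6805166719}{934458} + 56 \left(- \frac{1}{165}\right) = - \frac{6805166719}{934458} - \frac{56}{165} = - \frac{374301612761}{51395190}$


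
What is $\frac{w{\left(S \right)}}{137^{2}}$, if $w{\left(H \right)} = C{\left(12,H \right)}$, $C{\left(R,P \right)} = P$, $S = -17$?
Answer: $- \frac{17}{18769} \approx -0.00090575$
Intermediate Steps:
$w{\left(H \right)} = H$
$\frac{w{\left(S \right)}}{137^{2}} = - \frac{17}{137^{2}} = - \frac{17}{18769}$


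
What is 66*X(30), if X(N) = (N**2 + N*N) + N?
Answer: 120780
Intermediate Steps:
X(N) = N + 2*N**2 (X(N) = (N**2 + N**2) + N = 2*N**2 + N = N + 2*N**2)
66*X(30) = 66*(30*(1 + 2*30)) = 66*(30*(1 + 60)) = 66*(30*61) = 66*1830 = 120780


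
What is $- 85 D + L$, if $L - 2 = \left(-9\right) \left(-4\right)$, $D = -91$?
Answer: $7773$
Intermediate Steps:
$L = 38$ ($L = 2 - -36 = 2 + 36 = 38$)
$- 85 D + L = \left(-85\right) \left(-91\right) + 38 = 7735 + 38 = 7773$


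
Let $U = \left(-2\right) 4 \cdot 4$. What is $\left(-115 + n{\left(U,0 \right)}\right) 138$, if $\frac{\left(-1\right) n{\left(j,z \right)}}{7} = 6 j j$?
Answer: $-5950974$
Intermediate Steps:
$U = -32$ ($U = \left(-8\right) 4 = -32$)
$n{\left(j,z \right)} = - 42 j^{2}$ ($n{\left(j,z \right)} = - 7 \cdot 6 j j = - 7 \cdot 6 j^{2} = - 42 j^{2}$)
$\left(-115 + n{\left(U,0 \right)}\right) 138 = \left(-115 - 42 \left(-32\right)^{2}\right) 138 = \left(-115 - 43008\right) 138 = \left(-43123\right) 138 = -5950974$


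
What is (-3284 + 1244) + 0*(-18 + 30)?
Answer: -2040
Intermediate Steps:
(-3284 + 1244) + 0*(-18 + 30) = -2040 + 0*12 = -2040 + 0 = -2040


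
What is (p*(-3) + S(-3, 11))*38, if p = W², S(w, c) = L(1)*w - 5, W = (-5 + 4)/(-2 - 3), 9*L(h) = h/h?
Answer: -15542/75 ≈ -207.23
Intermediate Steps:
L(h) = ⅑ (L(h) = (h/h)/9 = (⅑)*1 = ⅑)
W = ⅕ (W = -1/(-5) = -1*(-⅕) = ⅕ ≈ 0.20000)
S(w, c) = -5 + w/9 (S(w, c) = w/9 - 5 = -5 + w/9)
p = 1/25 (p = (⅕)² = 1/25 ≈ 0.040000)
(p*(-3) + S(-3, 11))*38 = ((1/25)*(-3) + (-5 + (⅑)*(-3)))*38 = (-3/25 + (-5 - ⅓))*38 = (-3/25 - 16/3)*38 = -409/75*38 = -15542/75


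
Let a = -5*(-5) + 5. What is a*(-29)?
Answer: -870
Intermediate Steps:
a = 30 (a = 25 + 5 = 30)
a*(-29) = 30*(-29) = -870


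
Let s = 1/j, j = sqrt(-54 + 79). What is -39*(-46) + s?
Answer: 8971/5 ≈ 1794.2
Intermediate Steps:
j = 5 (j = sqrt(25) = 5)
s = 1/5 ≈ 0.20000
-39*(-46) + s = -39*(-46) + 1/5 = 1794 + 1/5 = 8971/5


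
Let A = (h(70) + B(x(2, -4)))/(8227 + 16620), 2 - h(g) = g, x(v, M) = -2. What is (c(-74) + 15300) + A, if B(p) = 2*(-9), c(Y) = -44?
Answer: 379065746/24847 ≈ 15256.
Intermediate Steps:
B(p) = -18
h(g) = 2 - g
A = -86/24847 (A = ((2 - 1*70) - 18)/(8227 + 16620) = ((2 - 70) - 18)/24847 = (-68 - 18)*(1/24847) = -86*1/24847 = -86/24847 ≈ -0.0034612)
(c(-74) + 15300) + A = (-44 + 15300) - 86/24847 = 15256 - 86/24847 = 379065746/24847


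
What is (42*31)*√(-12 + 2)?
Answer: 1302*I*√10 ≈ 4117.3*I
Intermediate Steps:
(42*31)*√(-12 + 2) = 1302*√(-10) = 1302*(I*√10) = 1302*I*√10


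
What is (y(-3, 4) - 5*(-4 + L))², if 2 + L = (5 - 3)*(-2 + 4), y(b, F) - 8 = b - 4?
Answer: 121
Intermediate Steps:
y(b, F) = 4 + b (y(b, F) = 8 + (b - 4) = 8 + (-4 + b) = 4 + b)
L = 2 (L = -2 + (5 - 3)*(-2 + 4) = -2 + 2*2 = -2 + 4 = 2)
(y(-3, 4) - 5*(-4 + L))² = ((4 - 3) - 5*(-4 + 2))² = (1 - 5*(-2))² = (1 + 10)² = 11² = 121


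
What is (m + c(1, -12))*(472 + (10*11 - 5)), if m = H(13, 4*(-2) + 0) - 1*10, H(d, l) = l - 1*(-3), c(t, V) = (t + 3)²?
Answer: 577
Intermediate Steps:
c(t, V) = (3 + t)²
H(d, l) = 3 + l (H(d, l) = l + 3 = 3 + l)
m = -15 (m = (3 + (4*(-2) + 0)) - 1*10 = (3 + (-8 + 0)) - 10 = (3 - 8) - 10 = -5 - 10 = -15)
(m + c(1, -12))*(472 + (10*11 - 5)) = (-15 + (3 + 1)²)*(472 + (10*11 - 5)) = (-15 + 4²)*(472 + (110 - 5)) = (-15 + 16)*(472 + 105) = 1*577 = 577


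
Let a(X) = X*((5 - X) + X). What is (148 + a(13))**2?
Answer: 45369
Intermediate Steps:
a(X) = 5*X (a(X) = X*5 = 5*X)
(148 + a(13))**2 = (148 + 5*13)**2 = (148 + 65)**2 = 213**2 = 45369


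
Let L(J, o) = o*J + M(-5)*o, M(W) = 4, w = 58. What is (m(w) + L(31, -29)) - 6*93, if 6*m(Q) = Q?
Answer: -4690/3 ≈ -1563.3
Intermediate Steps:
m(Q) = Q/6
L(J, o) = 4*o + J*o (L(J, o) = o*J + 4*o = J*o + 4*o = 4*o + J*o)
(m(w) + L(31, -29)) - 6*93 = ((⅙)*58 - 29*(4 + 31)) - 6*93 = (29/3 - 29*35) - 558 = (29/3 - 1015) - 558 = -3016/3 - 558 = -4690/3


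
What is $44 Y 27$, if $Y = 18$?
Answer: $21384$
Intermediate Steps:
$44 Y 27 = 44 \cdot 18 \cdot 27 = 792 \cdot 27 = 21384$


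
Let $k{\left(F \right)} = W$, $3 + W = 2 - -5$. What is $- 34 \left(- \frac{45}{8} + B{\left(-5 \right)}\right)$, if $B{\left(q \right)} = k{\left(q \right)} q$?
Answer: $\frac{3485}{4} \approx 871.25$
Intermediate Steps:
$W = 4$ ($W = -3 + \left(2 - -5\right) = -3 + \left(2 + 5\right) = -3 + 7 = 4$)
$k{\left(F \right)} = 4$
$B{\left(q \right)} = 4 q$
$- 34 \left(- \frac{45}{8} + B{\left(-5 \right)}\right) = - 34 \left(- \frac{45}{8} + 4 \left(-5\right)\right) = - 34 \left(\left(-45\right) \frac{1}{8} - 20\right) = - 34 \left(- \frac{45}{8} - 20\right) = \left(-34\right) \left(- \frac{205}{8}\right) = \frac{3485}{4}$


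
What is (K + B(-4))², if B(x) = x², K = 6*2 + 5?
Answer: 1089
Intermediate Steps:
K = 17 (K = 12 + 5 = 17)
(K + B(-4))² = (17 + (-4)²)² = (17 + 16)² = 33² = 1089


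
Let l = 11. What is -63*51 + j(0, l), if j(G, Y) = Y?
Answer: -3202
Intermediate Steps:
-63*51 + j(0, l) = -63*51 + 11 = -3213 + 11 = -3202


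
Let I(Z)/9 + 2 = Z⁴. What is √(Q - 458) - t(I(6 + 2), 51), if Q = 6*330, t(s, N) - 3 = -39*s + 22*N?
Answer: 1435869 + √1522 ≈ 1.4359e+6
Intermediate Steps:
I(Z) = -18 + 9*Z⁴
t(s, N) = 3 - 39*s + 22*N (t(s, N) = 3 + (-39*s + 22*N) = 3 - 39*s + 22*N)
Q = 1980
√(Q - 458) - t(I(6 + 2), 51) = √(1980 - 458) - (3 - 39*(-18 + 9*(6 + 2)⁴) + 22*51) = √1522 - (3 - 39*(-18 + 9*8⁴) + 1122) = √1522 - (3 - 39*(-18 + 9*4096) + 1122) = √1522 - (3 - 39*(-18 + 36864) + 1122) = √1522 - (3 - 39*36846 + 1122) = √1522 - (3 - 1436994 + 1122) = √1522 - 1*(-1435869) = √1522 + 1435869 = 1435869 + √1522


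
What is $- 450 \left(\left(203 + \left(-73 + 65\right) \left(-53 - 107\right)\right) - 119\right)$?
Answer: $-613800$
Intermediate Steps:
$- 450 \left(\left(203 + \left(-73 + 65\right) \left(-53 - 107\right)\right) - 119\right) = - 450 \left(\left(203 - -1280\right) - 119\right) = - 450 \left(\left(203 + 1280\right) - 119\right) = - 450 \left(1483 - 119\right) = \left(-450\right) 1364 = -613800$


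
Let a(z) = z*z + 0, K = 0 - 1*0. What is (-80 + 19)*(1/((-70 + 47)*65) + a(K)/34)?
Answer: 61/1495 ≈ 0.040803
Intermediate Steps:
K = 0 (K = 0 + 0 = 0)
a(z) = z² (a(z) = z² + 0 = z²)
(-80 + 19)*(1/((-70 + 47)*65) + a(K)/34) = (-80 + 19)*(1/((-70 + 47)*65) + 0²/34) = -61*((1/65)/(-23) + 0*(1/34)) = -61*(-1/23*1/65 + 0) = -61*(-1/1495 + 0) = -61*(-1/1495) = 61/1495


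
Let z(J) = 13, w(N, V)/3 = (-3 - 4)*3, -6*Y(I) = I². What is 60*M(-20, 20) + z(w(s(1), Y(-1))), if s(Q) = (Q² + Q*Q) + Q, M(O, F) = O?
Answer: -1187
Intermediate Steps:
Y(I) = -I²/6
s(Q) = Q + 2*Q² (s(Q) = (Q² + Q²) + Q = 2*Q² + Q = Q + 2*Q²)
w(N, V) = -63 (w(N, V) = 3*((-3 - 4)*3) = 3*(-7*3) = 3*(-21) = -63)
60*M(-20, 20) + z(w(s(1), Y(-1))) = 60*(-20) + 13 = -1200 + 13 = -1187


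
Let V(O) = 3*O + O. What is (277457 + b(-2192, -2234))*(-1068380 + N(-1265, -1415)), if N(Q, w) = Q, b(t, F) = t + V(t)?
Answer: -285057183565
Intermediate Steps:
V(O) = 4*O
b(t, F) = 5*t (b(t, F) = t + 4*t = 5*t)
(277457 + b(-2192, -2234))*(-1068380 + N(-1265, -1415)) = (277457 + 5*(-2192))*(-1068380 - 1265) = (277457 - 10960)*(-1069645) = 266497*(-1069645) = -285057183565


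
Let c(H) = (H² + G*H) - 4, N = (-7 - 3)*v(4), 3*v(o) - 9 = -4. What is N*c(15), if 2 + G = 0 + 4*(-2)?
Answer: -3550/3 ≈ -1183.3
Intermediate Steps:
v(o) = 5/3 (v(o) = 3 + (⅓)*(-4) = 3 - 4/3 = 5/3)
N = -50/3 (N = (-7 - 3)*(5/3) = -10*5/3 = -50/3 ≈ -16.667)
G = -10 (G = -2 + (0 + 4*(-2)) = -2 + (0 - 8) = -2 - 8 = -10)
c(H) = -4 + H² - 10*H (c(H) = (H² - 10*H) - 4 = -4 + H² - 10*H)
N*c(15) = -50*(-4 + 15² - 10*15)/3 = -50*(-4 + 225 - 150)/3 = -50/3*71 = -3550/3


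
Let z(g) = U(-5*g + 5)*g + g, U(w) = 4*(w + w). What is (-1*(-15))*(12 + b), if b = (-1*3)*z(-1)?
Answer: 3825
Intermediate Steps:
U(w) = 8*w (U(w) = 4*(2*w) = 8*w)
z(g) = g + g*(40 - 40*g) (z(g) = (8*(-5*g + 5))*g + g = (8*(5 - 5*g))*g + g = (40 - 40*g)*g + g = g*(40 - 40*g) + g = g + g*(40 - 40*g))
b = 243 (b = (-1*3)*(-(41 - 40*(-1))) = -(-3)*(41 + 40) = -(-3)*81 = -3*(-81) = 243)
(-1*(-15))*(12 + b) = (-1*(-15))*(12 + 243) = 15*255 = 3825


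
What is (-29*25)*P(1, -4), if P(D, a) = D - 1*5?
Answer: 2900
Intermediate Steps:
P(D, a) = -5 + D (P(D, a) = D - 5 = -5 + D)
(-29*25)*P(1, -4) = (-29*25)*(-5 + 1) = -725*(-4) = 2900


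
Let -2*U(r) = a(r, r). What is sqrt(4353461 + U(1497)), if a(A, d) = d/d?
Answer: sqrt(17413842)/2 ≈ 2086.5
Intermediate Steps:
a(A, d) = 1
U(r) = -1/2 (U(r) = -1/2*1 = -1/2)
sqrt(4353461 + U(1497)) = sqrt(4353461 - 1/2) = sqrt(8706921/2) = sqrt(17413842)/2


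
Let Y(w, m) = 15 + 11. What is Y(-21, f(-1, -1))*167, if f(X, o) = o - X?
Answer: 4342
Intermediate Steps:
Y(w, m) = 26
Y(-21, f(-1, -1))*167 = 26*167 = 4342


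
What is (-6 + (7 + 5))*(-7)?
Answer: -42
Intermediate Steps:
(-6 + (7 + 5))*(-7) = (-6 + 12)*(-7) = 6*(-7) = -42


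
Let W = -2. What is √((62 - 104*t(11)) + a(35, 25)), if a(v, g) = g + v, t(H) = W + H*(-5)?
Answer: 55*√2 ≈ 77.782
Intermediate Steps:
t(H) = -2 - 5*H (t(H) = -2 + H*(-5) = -2 - 5*H)
√((62 - 104*t(11)) + a(35, 25)) = √((62 - 104*(-2 - 5*11)) + (25 + 35)) = √((62 - 104*(-2 - 55)) + 60) = √((62 - 104*(-57)) + 60) = √((62 + 5928) + 60) = √(5990 + 60) = √6050 = 55*√2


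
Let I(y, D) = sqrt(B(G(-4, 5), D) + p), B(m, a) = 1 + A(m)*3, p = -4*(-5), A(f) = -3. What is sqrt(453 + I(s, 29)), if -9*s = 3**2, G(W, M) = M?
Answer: sqrt(453 + 2*sqrt(3)) ≈ 21.365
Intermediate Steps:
s = -1 (s = -1/9*3**2 = -1/9*9 = -1)
p = 20
B(m, a) = -8 (B(m, a) = 1 - 3*3 = 1 - 9 = -8)
I(y, D) = 2*sqrt(3) (I(y, D) = sqrt(-8 + 20) = sqrt(12) = 2*sqrt(3))
sqrt(453 + I(s, 29)) = sqrt(453 + 2*sqrt(3))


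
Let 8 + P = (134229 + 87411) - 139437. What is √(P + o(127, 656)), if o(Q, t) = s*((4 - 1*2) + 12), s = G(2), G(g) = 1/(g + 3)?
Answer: √2054945/5 ≈ 286.70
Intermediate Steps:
G(g) = 1/(3 + g)
s = ⅕ (s = 1/(3 + 2) = 1/5 = ⅕ ≈ 0.20000)
P = 82195 (P = -8 + ((134229 + 87411) - 139437) = -8 + (221640 - 139437) = -8 + 82203 = 82195)
o(Q, t) = 14/5 (o(Q, t) = ((4 - 1*2) + 12)/5 = ((4 - 2) + 12)/5 = (2 + 12)/5 = (⅕)*14 = 14/5)
√(P + o(127, 656)) = √(82195 + 14/5) = √(410989/5) = √2054945/5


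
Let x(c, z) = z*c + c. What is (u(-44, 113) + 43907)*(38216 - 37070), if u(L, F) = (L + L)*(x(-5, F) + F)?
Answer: 96404958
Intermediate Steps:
x(c, z) = c + c*z (x(c, z) = c*z + c = c + c*z)
u(L, F) = 2*L*(-5 - 4*F) (u(L, F) = (L + L)*(-5*(1 + F) + F) = (2*L)*((-5 - 5*F) + F) = (2*L)*(-5 - 4*F) = 2*L*(-5 - 4*F))
(u(-44, 113) + 43907)*(38216 - 37070) = (2*(-44)*(-5 - 4*113) + 43907)*(38216 - 37070) = (2*(-44)*(-5 - 452) + 43907)*1146 = (2*(-44)*(-457) + 43907)*1146 = (40216 + 43907)*1146 = 84123*1146 = 96404958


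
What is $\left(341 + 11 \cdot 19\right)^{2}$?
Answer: $302500$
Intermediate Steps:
$\left(341 + 11 \cdot 19\right)^{2} = \left(341 + 209\right)^{2} = 550^{2} = 302500$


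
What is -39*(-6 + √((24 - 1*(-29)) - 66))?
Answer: 234 - 39*I*√13 ≈ 234.0 - 140.62*I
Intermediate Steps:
-39*(-6 + √((24 - 1*(-29)) - 66)) = -39*(-6 + √((24 + 29) - 66)) = -39*(-6 + √(53 - 66)) = -39*(-6 + √(-13)) = -39*(-6 + I*√13) = 234 - 39*I*√13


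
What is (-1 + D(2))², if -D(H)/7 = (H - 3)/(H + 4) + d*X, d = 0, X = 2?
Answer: 1/36 ≈ 0.027778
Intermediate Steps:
D(H) = -7*(-3 + H)/(4 + H) (D(H) = -7*((H - 3)/(H + 4) + 0*2) = -7*((-3 + H)/(4 + H) + 0) = -7*(-3 + H)/(4 + H))
(-1 + D(2))² = (-1 + 7*(3 - 1*2)/(4 + 2))² = (-1 + 7*(3 - 2)/6)² = (-1 + 7*(⅙)*1)² = (-1 + 7/6)² = (⅙)² = 1/36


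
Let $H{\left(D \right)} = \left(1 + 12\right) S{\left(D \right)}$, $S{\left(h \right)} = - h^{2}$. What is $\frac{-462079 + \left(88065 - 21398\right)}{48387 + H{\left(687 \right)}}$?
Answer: $\frac{65902}{1014535} \approx 0.064958$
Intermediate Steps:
$H{\left(D \right)} = - 13 D^{2}$ ($H{\left(D \right)} = \left(1 + 12\right) \left(- D^{2}\right) = 13 \left(- D^{2}\right) = - 13 D^{2}$)
$\frac{-462079 + \left(88065 - 21398\right)}{48387 + H{\left(687 \right)}} = \frac{-462079 + \left(88065 - 21398\right)}{48387 - 13 \cdot 687^{2}} = \frac{-462079 + 66667}{48387 - 6135597} = - \frac{395412}{48387 - 6135597} = - \frac{395412}{-6087210} = \left(-395412\right) \left(- \frac{1}{6087210}\right) = \frac{65902}{1014535}$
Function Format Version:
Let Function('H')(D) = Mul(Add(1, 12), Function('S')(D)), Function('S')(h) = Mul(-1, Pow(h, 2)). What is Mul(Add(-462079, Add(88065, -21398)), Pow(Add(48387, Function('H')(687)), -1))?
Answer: Rational(65902, 1014535) ≈ 0.064958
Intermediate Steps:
Function('H')(D) = Mul(-13, Pow(D, 2)) (Function('H')(D) = Mul(Add(1, 12), Mul(-1, Pow(D, 2))) = Mul(13, Mul(-1, Pow(D, 2))) = Mul(-13, Pow(D, 2)))
Mul(Add(-462079, Add(88065, -21398)), Pow(Add(48387, Function('H')(687)), -1)) = Mul(Add(-462079, Add(88065, -21398)), Pow(Add(48387, Mul(-13, Pow(687, 2))), -1)) = Mul(Add(-462079, 66667), Pow(Add(48387, Mul(-13, 471969)), -1)) = Mul(-395412, Pow(Add(48387, -6135597), -1)) = Mul(-395412, Pow(-6087210, -1)) = Mul(-395412, Rational(-1, 6087210)) = Rational(65902, 1014535)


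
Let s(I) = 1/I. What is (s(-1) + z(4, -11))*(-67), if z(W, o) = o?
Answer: 804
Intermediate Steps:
(s(-1) + z(4, -11))*(-67) = (1/(-1) - 11)*(-67) = (-1 - 11)*(-67) = -12*(-67) = 804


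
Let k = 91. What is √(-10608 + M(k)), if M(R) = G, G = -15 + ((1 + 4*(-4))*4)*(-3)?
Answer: 59*I*√3 ≈ 102.19*I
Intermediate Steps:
G = 165 (G = -15 + ((1 - 16)*4)*(-3) = -15 - 15*4*(-3) = -15 - 60*(-3) = -15 + 180 = 165)
M(R) = 165
√(-10608 + M(k)) = √(-10608 + 165) = √(-10443) = 59*I*√3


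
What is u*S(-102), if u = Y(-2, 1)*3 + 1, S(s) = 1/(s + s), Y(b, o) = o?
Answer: -1/51 ≈ -0.019608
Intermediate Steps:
S(s) = 1/(2*s)
u = 4 (u = 1*3 + 1 = 3 + 1 = 4)
u*S(-102) = 4*((1/2)/(-102)) = 4*((1/2)*(-1/102)) = 4*(-1/204) = -1/51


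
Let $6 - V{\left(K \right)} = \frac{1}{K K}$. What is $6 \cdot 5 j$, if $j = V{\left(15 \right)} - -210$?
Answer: $\frac{97198}{15} \approx 6479.9$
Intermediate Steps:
$V{\left(K \right)} = 6 - \frac{1}{K^{2}}$ ($V{\left(K \right)} = 6 - \frac{1}{K K} = 6 - \frac{1}{K^{2}}$)
$j = \frac{48599}{225}$ ($j = \left(6 - \frac{1}{225}\right) - -210 = \left(6 - \frac{1}{225}\right) + 210 = \frac{1349}{225} + 210 = \frac{48599}{225} \approx 216.0$)
$6 \cdot 5 j = 6 \cdot 5 \cdot \frac{48599}{225} = 30 \cdot \frac{48599}{225} = \frac{97198}{15}$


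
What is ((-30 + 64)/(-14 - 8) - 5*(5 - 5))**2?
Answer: 289/121 ≈ 2.3884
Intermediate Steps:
((-30 + 64)/(-14 - 8) - 5*(5 - 5))**2 = (34/(-22) - 5*0)**2 = (34*(-1/22) + 0)**2 = (-17/11 + 0)**2 = (-17/11)**2 = 289/121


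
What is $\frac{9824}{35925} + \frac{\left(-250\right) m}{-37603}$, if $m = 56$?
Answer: $\frac{872361872}{1350887775} \approx 0.64577$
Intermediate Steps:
$\frac{9824}{35925} + \frac{\left(-250\right) m}{-37603} = \frac{9824}{35925} + \frac{\left(-250\right) 56}{-37603} = 9824 \cdot \frac{1}{35925} - - \frac{14000}{37603} = \frac{9824}{35925} + \frac{14000}{37603} = \frac{872361872}{1350887775}$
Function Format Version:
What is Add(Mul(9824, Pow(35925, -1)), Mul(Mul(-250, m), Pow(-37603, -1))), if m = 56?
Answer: Rational(872361872, 1350887775) ≈ 0.64577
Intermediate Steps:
Add(Mul(9824, Pow(35925, -1)), Mul(Mul(-250, m), Pow(-37603, -1))) = Add(Mul(9824, Pow(35925, -1)), Mul(Mul(-250, 56), Pow(-37603, -1))) = Add(Mul(9824, Rational(1, 35925)), Mul(-14000, Rational(-1, 37603))) = Add(Rational(9824, 35925), Rational(14000, 37603)) = Rational(872361872, 1350887775)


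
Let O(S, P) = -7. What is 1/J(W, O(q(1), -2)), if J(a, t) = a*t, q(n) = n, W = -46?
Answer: 1/322 ≈ 0.0031056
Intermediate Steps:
1/J(W, O(q(1), -2)) = 1/(-46*(-7)) = 1/322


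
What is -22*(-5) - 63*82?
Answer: -5056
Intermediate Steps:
-22*(-5) - 63*82 = 110 - 5166 = -5056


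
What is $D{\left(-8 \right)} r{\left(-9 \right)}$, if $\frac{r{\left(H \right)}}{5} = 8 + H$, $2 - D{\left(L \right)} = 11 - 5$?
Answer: $20$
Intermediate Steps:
$D{\left(L \right)} = -4$ ($D{\left(L \right)} = 2 - \left(11 - 5\right) = 2 - 6 = -4$)
$r{\left(H \right)} = 40 + 5 H$ ($r{\left(H \right)} = 5 \left(8 + H\right) = 40 + 5 H$)
$D{\left(-8 \right)} r{\left(-9 \right)} = - 4 \left(40 + 5 \left(-9\right)\right) = - 4 \left(40 - 45\right) = \left(-4\right) \left(-5\right) = 20$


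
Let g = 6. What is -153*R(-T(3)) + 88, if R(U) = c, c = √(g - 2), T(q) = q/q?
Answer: -218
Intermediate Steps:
T(q) = 1
c = 2 (c = √(6 - 2) = √4 = 2)
R(U) = 2
-153*R(-T(3)) + 88 = -153*2 + 88 = -306 + 88 = -218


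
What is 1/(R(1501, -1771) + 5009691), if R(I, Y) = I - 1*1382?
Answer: 1/5009810 ≈ 1.9961e-7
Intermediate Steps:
R(I, Y) = -1382 + I (R(I, Y) = I - 1382 = -1382 + I)
1/(R(1501, -1771) + 5009691) = 1/((-1382 + 1501) + 5009691) = 1/(119 + 5009691) = 1/5009810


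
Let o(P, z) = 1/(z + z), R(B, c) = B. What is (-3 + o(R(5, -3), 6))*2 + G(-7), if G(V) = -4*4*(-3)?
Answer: 253/6 ≈ 42.167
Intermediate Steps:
G(V) = 48 (G(V) = -16*(-3) = 48)
o(P, z) = 1/(2*z)
(-3 + o(R(5, -3), 6))*2 + G(-7) = (-3 + (½)/6)*2 + 48 = (-3 + (½)*(⅙))*2 + 48 = (-3 + 1/12)*2 + 48 = -35/12*2 + 48 = -35/6 + 48 = 253/6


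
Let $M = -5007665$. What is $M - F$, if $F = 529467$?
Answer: $-5537132$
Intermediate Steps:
$M - F = -5007665 - 529467 = -5537132$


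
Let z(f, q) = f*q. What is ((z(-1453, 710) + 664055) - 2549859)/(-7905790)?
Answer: 1458717/3952895 ≈ 0.36902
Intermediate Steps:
((z(-1453, 710) + 664055) - 2549859)/(-7905790) = ((-1453*710 + 664055) - 2549859)/(-7905790) = ((-1031630 + 664055) - 2549859)*(-1/7905790) = (-367575 - 2549859)*(-1/7905790) = -2917434*(-1/7905790) = 1458717/3952895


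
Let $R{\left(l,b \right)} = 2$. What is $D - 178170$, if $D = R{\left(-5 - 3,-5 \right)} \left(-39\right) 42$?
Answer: $-181446$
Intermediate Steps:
$D = -3276$ ($D = 2 \left(-39\right) 42 = \left(-78\right) 42 = -3276$)
$D - 178170 = -3276 - 178170 = -181446$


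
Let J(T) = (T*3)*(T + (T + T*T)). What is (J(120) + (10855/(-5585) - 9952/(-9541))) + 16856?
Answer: 56347847909905/10657297 ≈ 5.2873e+6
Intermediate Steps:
J(T) = 3*T*(T² + 2*T) (J(T) = (3*T)*(T + (T + T²)) = (3*T)*(T² + 2*T) = 3*T*(T² + 2*T))
(J(120) + (10855/(-5585) - 9952/(-9541))) + 16856 = (3*120²*(2 + 120) + (10855/(-5585) - 9952/(-9541))) + 16856 = (3*14400*122 + (10855*(-1/5585) - 9952*(-1/9541))) + 16856 = (5270400 + (-2171/1117 + 9952/9541)) + 16856 = (5270400 - 9597127/10657297) + 16856 = 56168208511673/10657297 + 16856 = 56347847909905/10657297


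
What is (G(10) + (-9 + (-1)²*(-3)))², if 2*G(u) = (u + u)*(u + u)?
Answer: 35344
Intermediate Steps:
G(u) = 2*u² (G(u) = ((u + u)*(u + u))/2 = ((2*u)*(2*u))/2 = (4*u²)/2 = 2*u²)
(G(10) + (-9 + (-1)²*(-3)))² = (2*10² + (-9 + (-1)²*(-3)))² = (2*100 + (-9 + 1*(-3)))² = (200 + (-9 - 3))² = (200 - 12)² = 188² = 35344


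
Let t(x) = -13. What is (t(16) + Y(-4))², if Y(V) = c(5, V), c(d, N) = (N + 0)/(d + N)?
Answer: 289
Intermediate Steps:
c(d, N) = N/(N + d)
Y(V) = V/(5 + V) (Y(V) = V/(V + 5) = V/(5 + V))
(t(16) + Y(-4))² = (-13 - 4/(5 - 4))² = (-13 - 4/1)² = (-13 - 4*1)² = (-13 - 4)² = (-17)² = 289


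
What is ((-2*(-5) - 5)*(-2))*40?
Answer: -400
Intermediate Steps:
((-2*(-5) - 5)*(-2))*40 = ((10 - 5)*(-2))*40 = (5*(-2))*40 = -10*40 = -400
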